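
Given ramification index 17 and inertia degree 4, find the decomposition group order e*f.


|D_P| = e * f
= 17 * 4
= 68

68


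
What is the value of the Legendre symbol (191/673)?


p = 673 is prime, so compute (191/673) with the reciprocity algorithm (Jacobi-symbol steps: pull out 2s via (2/n), flip via reciprocity, reduce):
  reciprocity: (191/673) -> +(673/191)
  reduce: (100/191)
  pull out 2: (2/191) = +1  (since 191 mod 8 = 7)
  pull out 2: (2/191) = +1  (since 191 mod 8 = 7)
  reciprocity: (25/191) -> +(191/25)
  reduce: (16/25)
  pull out 2: (2/25) = +1  (since 25 mod 8 = 1)
  pull out 2: (2/25) = +1  (since 25 mod 8 = 1)
  pull out 2: (2/25) = +1  (since 25 mod 8 = 1)
  pull out 2: (2/25) = +1  (since 25 mod 8 = 1)
  (1/25) = 1
Product of signs = 1
(191/673) = 1

1


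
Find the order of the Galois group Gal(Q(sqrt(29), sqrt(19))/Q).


The 2 square roots of distinct primes are multiplicatively independent over Q,
so [K:Q] = 2^2 and Gal(K/Q) is isomorphic to (Z/2Z)^2.
|Gal| = 2^2 = 4

4


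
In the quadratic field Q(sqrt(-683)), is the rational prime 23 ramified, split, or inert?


K = Q(sqrt(-683)). Since d mod 4 = 1, disc(K) = -683.
Check p | disc: -683 mod 23 = 7.
p does not divide disc. Compute Legendre symbol (d/p):
7^((23-1)/2) mod 23 = -1
(d/p) = -1, so p is inert: (p) stays prime with e=1, f=2, g=1.
Therefore p is inert.

inert


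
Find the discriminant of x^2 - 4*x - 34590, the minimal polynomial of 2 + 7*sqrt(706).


The element 2 + 7*sqrt(706) has minimal polynomial:
x^2 - 4*x - 34590
Discriminant = (-4)^2 - 4*(-34590)
= 16 + 138360
= 138376

138376


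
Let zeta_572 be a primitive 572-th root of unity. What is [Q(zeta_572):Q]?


The degree equals Euler's totient phi(572).
572 = 2^2 * 11 * 13
phi(572) = 240

240


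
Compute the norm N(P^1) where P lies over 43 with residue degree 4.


N(P^a) = p^(a*f)
= 43^(1*4)
= 43^4
= 3418801

3418801


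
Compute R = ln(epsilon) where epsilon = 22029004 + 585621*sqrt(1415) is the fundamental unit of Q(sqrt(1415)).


epsilon = 22029004 + 585621*sqrt(1415)
= 4.4058e+07
R = ln(4.4058e+07)
= 17.6010

17.6010


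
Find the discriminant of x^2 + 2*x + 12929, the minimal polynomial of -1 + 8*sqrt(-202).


The element -1 + 8*sqrt(-202) has minimal polynomial:
x^2 + 2*x + 12929
Discriminant = (2)^2 - 4*(12929)
= 4 - 51716
= -51712

-51712


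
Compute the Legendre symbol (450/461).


p = 461 is prime, so compute (450/461) with the reciprocity algorithm (Jacobi-symbol steps: pull out 2s via (2/n), flip via reciprocity, reduce):
  pull out 2: (2/461) = -1  (since 461 mod 8 = 5)
  reciprocity: (225/461) -> +(461/225)
  reduce: (11/225)
  reciprocity: (11/225) -> +(225/11)
  reduce: (5/11)
  reciprocity: (5/11) -> +(11/5)
  reduce: (1/5)
  (1/5) = 1
Product of signs = -1
(450/461) = -1

-1


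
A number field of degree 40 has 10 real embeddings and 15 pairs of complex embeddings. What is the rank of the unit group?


By Dirichlet's unit theorem:
rank = r1 + r2 - 1
= 10 + 15 - 1
= 24

24


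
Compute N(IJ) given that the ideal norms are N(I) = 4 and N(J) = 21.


N(IJ) = N(I) * N(J)
= 4 * 21
= 84

84


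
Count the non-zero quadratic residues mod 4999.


For prime p, the number of non-zero quadratic residues is (p-1)/2.
= (4999-1)/2
= 2499

2499


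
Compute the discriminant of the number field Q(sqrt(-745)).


For K = Q(sqrt(d)) with d squarefree: disc(K) = d if d = 1 mod 4, and disc(K) = 4d if d = 2 or 3 mod 4.
Here d = -745, and d mod 4 = 3.
d = 3 mod 4, not 1 (O_K = Z[sqrt(d)]), so disc(K) = 4d = 4 * (-745) = -2980

-2980


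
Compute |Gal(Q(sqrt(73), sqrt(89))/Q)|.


The 2 square roots of distinct primes are multiplicatively independent over Q,
so [K:Q] = 2^2 and Gal(K/Q) is isomorphic to (Z/2Z)^2.
|Gal| = 2^2 = 4

4


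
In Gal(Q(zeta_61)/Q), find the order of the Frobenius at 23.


The Frobenius at p in Gal(Q(zeta_n)/Q) = (Z/nZ)* is the class of p, so its order is ord_61(23), the smallest k >= 1 with 23^k = 1 mod 61.
n = 61 = 61, phi(61) = 60; the order divides phi(n).
Divisors of 60: 1, 2, 3, 4, 5, 6, 10, 12, 15, 20, 30, 60
Repeated squaring mod 61: 23^1 = 23, 23^2 = 41, 23^4 = 34, 23^8 = 58, 23^16 = 9, 23^32 = 20
Test divisors in increasing order:
  k=1: 23^1 = 23 mod 61
  k=2: 23^2 = 41 mod 61
  k=3: 23^3 = 41 * 23 = 28 mod 61
  k=4: 23^4 = 34 mod 61
  k=5: 23^5 = 34 * 23 = 50 mod 61
  k=6: 23^6 = 34 * 41 = 52 mod 61
  k=10: 23^10 = 58 * 41 = 60 mod 61
  k=12: 23^12 = 58 * 34 = 20 mod 61
  k=15: 23^15 = 58 * 34 * 41 * 23 = 11 mod 61
  k=20: 23^20 = 9 * 34 = 1 mod 61  <- first divisor giving 1
Order = 20

20


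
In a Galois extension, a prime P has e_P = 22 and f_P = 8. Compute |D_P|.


|D_P| = e * f
= 22 * 8
= 176

176


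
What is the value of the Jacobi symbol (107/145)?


Compute (107/145) via quadratic reciprocity:
  reciprocity: (107/145) -> +(145/107)
  reduce: (38/107)
  pull out 2: (2/107) = -1  (since 107 mod 8 = 3)
  reciprocity: (19/107) -> -(107/19)
  reduce: (12/19)
  pull out 2: (2/19) = -1  (since 19 mod 8 = 3)
  pull out 2: (2/19) = -1  (since 19 mod 8 = 3)
  reciprocity: (3/19) -> -(19/3)
  reduce: (1/3)
  (1/3) = 1
Product of signs = -1

-1


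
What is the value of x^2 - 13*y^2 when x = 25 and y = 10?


x^2 - d*y^2
= 25^2 - 13*10^2
= 625 - 1300
= -675

-675


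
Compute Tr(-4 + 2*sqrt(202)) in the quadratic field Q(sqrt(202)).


Tr(a + b*sqrt(d)) = (a + b*sqrt(d)) + (a - b*sqrt(d)) = 2a
= 2 * (-4)
= -8

-8


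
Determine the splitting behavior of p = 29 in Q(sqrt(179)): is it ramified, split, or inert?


K = Q(sqrt(179)). Since d mod 4 = 3, disc(K) = 716.
Check p | disc: 716 mod 29 = 20.
p does not divide disc. Compute Legendre symbol (d/p):
5^((29-1)/2) mod 29 = 1
(d/p) = 1, so p splits: (p) = P*P' with e=1, f=1, g=2.
Therefore p is split.

split


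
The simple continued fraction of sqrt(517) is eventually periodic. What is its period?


Run the CF algorithm for sqrt(517).
a_0 = floor(sqrt(517)) = 22; set m_0=0, q_0=1.
Recurrence: m' = q*a - m,  q' = (d - m'^2)/q,  a' = floor((a_0 + m')/q').
  step 1: m=22, q=33, a=1
  step 2: m=11, q=12, a=2
  step 3: m=13, q=29, a=1
  step 4: m=16, q=9, a=4
  step 5: m=20, q=13, a=3
  step 6: m=19, q=12, a=3
  step 7: m=17, q=19, a=2
  step 8: m=21, q=4, a=10
  step 9: m=19, q=39, a=1
  step 10: m=20, q=3, a=14
  step 11: m=22, q=11, a=4
  step 12: m=22, q=3, a=14
  step 13: m=20, q=39, a=1
  step 14: m=19, q=4, a=10
  step 15: m=21, q=19, a=2
  step 16: m=17, q=12, a=3
  step 17: m=19, q=13, a=3
  step 18: m=20, q=9, a=4
  step 19: m=16, q=29, a=1
  step 20: m=13, q=12, a=2
  step 21: m=11, q=33, a=1
  step 22: m=22, q=1, a=44
a_22 = 2*a_0 = 44, so the period closes here.
sqrt(517) = [22; 1, 2, 1, 4, 3, 3, 2, 10, 1, 14, 4, 14, 1, 10, 2, 3, 3, 4, 1, 2, 1, 44]
Period length = 22

22


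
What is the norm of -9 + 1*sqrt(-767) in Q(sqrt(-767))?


N(a + b*sqrt(d)) = a^2 - d*b^2
= (-9)^2 - (-767)*(1)^2
= 81 + 767
= 848

848


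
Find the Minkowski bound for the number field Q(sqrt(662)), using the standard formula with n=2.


d = 662, d mod 4 = 2, so disc(K) = 4d = 2648; |disc(K)| = 2648
Real quadratic field, so n = 2, s = r2 = 0, r1 = 2
M = (n!/n^n) * (4/pi)^s * sqrt(|disc(K)|) = (2!/2^2) * (4/pi)^0 * sqrt(2648)
= 0.5 * 1.000000 * 51.458721
= 25.7294

25.7294


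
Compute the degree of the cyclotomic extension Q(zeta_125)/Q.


The degree equals Euler's totient phi(125).
125 = 5^3
phi(125) = 100

100


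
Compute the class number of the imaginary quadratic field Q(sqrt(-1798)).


K = Q(sqrt(-1798)). d mod 4 = 2, so D = disc(K) = 4d = -7192
h(K) equals the number of primitive reduced positive-definite forms (a, b, c) = a*x^2 + b*x*y + c*y^2 with b^2 - 4ac = D,
where reduced means |b| <= a <= c, with b >= 0 whenever |b| = a or a = c, and primitive means gcd(a, b, c) = 1.
Reduced forces 3a^2 <= |D| = 7192, so 1 <= a <= 48; b must have the parity of D, and c = (b^2 - D)/(4a) must be an integer >= a.
Enumerate a = 1..48, b in [-a, a]:
  a=1: (1, 0, 1798)  [1]
  a=2: (2, 0, 899)  [1]
  a=3..6: none
  a=7: (7, -2, 257), (7, 2, 257)  [2]
  a=8..12: none
  a=13: (13, -6, 139), (13, 6, 139)  [2]
  a=14: (14, -12, 131), (14, 12, 131)  [2]
  a=15..16: none
  a=17: (17, -4, 106), (17, 4, 106)  [2]
  a=18: none
  a=19: (19, -16, 98), (19, 16, 98)  [2]
  a=20..25: none
  a=26: (26, -20, 73), (26, 20, 73)  [2]
  a=27..28: none
  a=29: (29, 0, 62)  [1]
  a=30: none
  a=31: (31, 0, 58)  [1]
  a=32..33: none
  a=34: (34, -4, 53), (34, 4, 53)  [2]
  a=35..37: none
  a=38: (38, -16, 49), (38, 16, 49)  [2]
  a=39..48: none
Total reduced forms: 1 + 1 + 2 + 2 + 2 + 2 + 2 + 2 + 1 + 1 + 2 + 2 = 20
h = 20

20


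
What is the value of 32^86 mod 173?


p = 173 is prime and the exponent is (p-1)/2 = 86, so by Euler's criterion 32^86 = (32/173) = +1 or -1 mod 173.
Compute by square-and-multiply:
  86 = 64 + 16 + 4 + 2 (binary 1010110)
  Repeated squaring mod 173: 32^1 = 32, 32^2 = 159, 32^4 = 23, 32^8 = 10, 32^16 = 100, 32^32 = 139, 32^64 = 118
  32^86 = 32^64 * 32^16 * 32^4 * 32^2 = 118 * 100 * 23 * 159 mod 173
    118 * 100 = 11800 = 36 mod 173
    36 * 23 = 828 = 136 mod 173
    136 * 159 = 21624 = 172 mod 173
  32^86 = 172 mod 173
Result 172 = p - 1 = -1 mod 173: 32 is a quadratic non-residue mod 173. As a residue in [0, p-1] the value is 172.
32^86 mod 173 = 172

172


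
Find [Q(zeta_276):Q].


The degree equals Euler's totient phi(276).
276 = 2^2 * 3 * 23
phi(276) = 88

88


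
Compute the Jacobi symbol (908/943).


Compute (908/943) via quadratic reciprocity:
  pull out 2: (2/943) = +1  (since 943 mod 8 = 7)
  pull out 2: (2/943) = +1  (since 943 mod 8 = 7)
  reciprocity: (227/943) -> -(943/227)
  reduce: (35/227)
  reciprocity: (35/227) -> -(227/35)
  reduce: (17/35)
  reciprocity: (17/35) -> +(35/17)
  reduce: (1/17)
  (1/17) = 1
Product of signs = 1

1


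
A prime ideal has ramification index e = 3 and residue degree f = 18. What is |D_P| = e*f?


|D_P| = e * f
= 3 * 18
= 54

54


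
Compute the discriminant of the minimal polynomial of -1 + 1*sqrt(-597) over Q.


The element -1 + 1*sqrt(-597) has minimal polynomial:
x^2 + 2*x + 598
Discriminant = (2)^2 - 4*(598)
= 4 - 2392
= -2388

-2388


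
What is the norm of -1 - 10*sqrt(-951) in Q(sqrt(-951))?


N(a + b*sqrt(d)) = a^2 - d*b^2
= (-1)^2 - (-951)*(-10)^2
= 1 + 95100
= 95101

95101


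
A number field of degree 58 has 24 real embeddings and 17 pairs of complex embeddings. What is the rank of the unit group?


By Dirichlet's unit theorem:
rank = r1 + r2 - 1
= 24 + 17 - 1
= 40

40


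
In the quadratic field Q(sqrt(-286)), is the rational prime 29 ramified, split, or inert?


K = Q(sqrt(-286)). Since d mod 4 = 2, disc(K) = -1144.
Check p | disc: -1144 mod 29 = 16.
p does not divide disc. Compute Legendre symbol (d/p):
4^((29-1)/2) mod 29 = 1
(d/p) = 1, so p splits: (p) = P*P' with e=1, f=1, g=2.
Therefore p is split.

split


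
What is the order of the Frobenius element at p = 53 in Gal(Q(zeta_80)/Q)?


The Frobenius at p in Gal(Q(zeta_n)/Q) = (Z/nZ)* is the class of p, so its order is ord_80(53), the smallest k >= 1 with 53^k = 1 mod 80.
n = 80 = 2^4 * 5, phi(80) = 32; the order divides phi(n).
Divisors of 32: 1, 2, 4, 8, 16, 32
Repeated squaring mod 80: 53^1 = 53, 53^2 = 9, 53^4 = 1, 53^8 = 1, 53^16 = 1, 53^32 = 1
Test divisors in increasing order:
  k=1: 53^1 = 53 mod 80
  k=2: 53^2 = 9 mod 80
  k=4: 53^4 = 1 mod 80  <- first divisor giving 1
Order = 4

4


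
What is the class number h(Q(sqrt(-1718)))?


K = Q(sqrt(-1718)). d mod 4 = 2, so D = disc(K) = 4d = -6872
h(K) equals the number of primitive reduced positive-definite forms (a, b, c) = a*x^2 + b*x*y + c*y^2 with b^2 - 4ac = D,
where reduced means |b| <= a <= c, with b >= 0 whenever |b| = a or a = c, and primitive means gcd(a, b, c) = 1.
Reduced forces 3a^2 <= |D| = 6872, so 1 <= a <= 47; b must have the parity of D, and c = (b^2 - D)/(4a) must be an integer >= a.
Enumerate a = 1..47, b in [-a, a]:
  a=1: (1, 0, 1718)  [1]
  a=2: (2, 0, 859)  [1]
  a=3: (3, -2, 573), (3, 2, 573)  [2]
  a=4..5: none
  a=6: (6, -4, 287), (6, 4, 287)  [2]
  a=7: (7, -4, 246), (7, 4, 246)  [2]
  a=8: none
  a=9: (9, -2, 191), (9, 2, 191)  [2]
  a=10: none
  a=11: (11, -6, 157), (11, 6, 157)  [2]
  a=12..13: none
  a=14: (14, -4, 123), (14, 4, 123)  [2]
  a=15..16: none
  a=17: (17, -8, 102), (17, 8, 102)  [2]
  a=18: (18, -16, 99), (18, 16, 99)  [2]
  a=19: (19, -14, 93), (19, 14, 93)  [2]
  a=20: none
  a=21: (21, -10, 83), (21, -4, 82), (21, 4, 82), (21, 10, 83)  [4]
  a=22: (22, -16, 81), (22, 16, 81)  [2]
  a=23..26: none
  a=27: (27, -16, 66), (27, 16, 66)  [2]
  a=28: none
  a=29: (29, -28, 66), (29, 28, 66)  [2]
  a=30: none
  a=31: (31, -14, 57), (31, 14, 57)  [2]
  a=32: none
  a=33: (33, -28, 58), (33, -16, 54), (33, 16, 54), (33, 28, 58)  [4]
  a=34: (34, -8, 51), (34, 8, 51)  [2]
  a=35..36: none
  a=37: (37, -26, 51), (37, 26, 51)  [2]
  a=38: (38, -24, 49), (38, 24, 49)  [2]
  a=39..40: none
  a=41: (41, -4, 42), (41, 4, 42)  [2]
  a=42: (42, -32, 47), (42, 32, 47)  [2]
  a=43..47: none
Total reduced forms: 1 + 1 + 2 + 2 + 2 + 2 + 2 + 2 + 2 + 2 + 2 + 4 + 2 + 2 + 2 + 2 + 4 + 2 + 2 + 2 + 2 + 2 = 46
h = 46

46


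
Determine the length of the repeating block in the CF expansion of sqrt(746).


Run the CF algorithm for sqrt(746).
a_0 = floor(sqrt(746)) = 27; set m_0=0, q_0=1.
Recurrence: m' = q*a - m,  q' = (d - m'^2)/q,  a' = floor((a_0 + m')/q').
  step 1: m=27, q=17, a=3
  step 2: m=24, q=10, a=5
  step 3: m=26, q=7, a=7
  step 4: m=23, q=31, a=1
  step 5: m=8, q=22, a=1
  step 6: m=14, q=25, a=1
  step 7: m=11, q=25, a=1
  step 8: m=14, q=22, a=1
  step 9: m=8, q=31, a=1
  step 10: m=23, q=7, a=7
  step 11: m=26, q=10, a=5
  step 12: m=24, q=17, a=3
  step 13: m=27, q=1, a=54
a_13 = 2*a_0 = 54, so the period closes here.
sqrt(746) = [27; 3, 5, 7, 1, 1, 1, 1, 1, 1, 7, 5, 3, 54]
Period length = 13

13


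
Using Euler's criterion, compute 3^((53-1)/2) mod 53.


p = 53 is prime and the exponent is (p-1)/2 = 26, so by Euler's criterion 3^26 = (3/53) = +1 or -1 mod 53.
Compute by square-and-multiply:
  26 = 16 + 8 + 2 (binary 11010)
  Repeated squaring mod 53: 3^1 = 3, 3^2 = 9, 3^4 = 28, 3^8 = 42, 3^16 = 15
  3^26 = 3^16 * 3^8 * 3^2 = 15 * 42 * 9 mod 53
    15 * 42 = 630 = 47 mod 53
    47 * 9 = 423 = 52 mod 53
  3^26 = 52 mod 53
Result 52 = p - 1 = -1 mod 53: 3 is a quadratic non-residue mod 53. As a residue in [0, p-1] the value is 52.
3^26 mod 53 = 52

52


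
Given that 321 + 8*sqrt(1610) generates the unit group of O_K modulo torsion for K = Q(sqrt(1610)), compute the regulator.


epsilon = 321 + 8*sqrt(1610)
= 641.9984
R = ln(641.9984)
= 6.4646

6.4646


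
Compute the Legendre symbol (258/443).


p = 443 is prime, so compute (258/443) with the reciprocity algorithm (Jacobi-symbol steps: pull out 2s via (2/n), flip via reciprocity, reduce):
  pull out 2: (2/443) = -1  (since 443 mod 8 = 3)
  reciprocity: (129/443) -> +(443/129)
  reduce: (56/129)
  pull out 2: (2/129) = +1  (since 129 mod 8 = 1)
  pull out 2: (2/129) = +1  (since 129 mod 8 = 1)
  pull out 2: (2/129) = +1  (since 129 mod 8 = 1)
  reciprocity: (7/129) -> +(129/7)
  reduce: (3/7)
  reciprocity: (3/7) -> -(7/3)
  reduce: (1/3)
  (1/3) = 1
Product of signs = 1
(258/443) = 1

1


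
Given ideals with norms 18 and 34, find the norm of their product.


N(IJ) = N(I) * N(J)
= 18 * 34
= 612

612


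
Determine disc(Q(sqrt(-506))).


For K = Q(sqrt(d)) with d squarefree: disc(K) = d if d = 1 mod 4, and disc(K) = 4d if d = 2 or 3 mod 4.
Here d = -506, and d mod 4 = 2.
d = 2 mod 4, not 1 (O_K = Z[sqrt(d)]), so disc(K) = 4d = 4 * (-506) = -2024

-2024


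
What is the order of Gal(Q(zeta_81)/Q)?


|Gal(Q(zeta_81)/Q)| = phi(81)
= 54

54


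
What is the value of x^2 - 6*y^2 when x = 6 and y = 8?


x^2 - d*y^2
= 6^2 - 6*8^2
= 36 - 384
= -348

-348


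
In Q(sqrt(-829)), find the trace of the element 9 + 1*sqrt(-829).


Tr(a + b*sqrt(d)) = (a + b*sqrt(d)) + (a - b*sqrt(d)) = 2a
= 2 * (9)
= 18

18


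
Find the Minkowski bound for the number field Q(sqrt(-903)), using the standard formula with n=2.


d = -903, d mod 4 = 1, so disc(K) = d = -903; |disc(K)| = 903
Imaginary quadratic field, so n = 2, s = r2 = 1, r1 = 0
M = (n!/n^n) * (4/pi)^s * sqrt(|disc(K)|) = (2!/2^2) * (4/pi)^1 * sqrt(903)
= 0.5 * 1.273240 * 30.049958
= 19.1304

19.1304


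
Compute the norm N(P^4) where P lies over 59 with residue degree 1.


N(P^a) = p^(a*f)
= 59^(4*1)
= 59^4
= 12117361

12117361


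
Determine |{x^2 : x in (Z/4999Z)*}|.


For prime p, the number of non-zero quadratic residues is (p-1)/2.
= (4999-1)/2
= 2499

2499


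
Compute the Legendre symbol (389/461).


p = 461 is prime, so compute (389/461) with the reciprocity algorithm (Jacobi-symbol steps: pull out 2s via (2/n), flip via reciprocity, reduce):
  reciprocity: (389/461) -> +(461/389)
  reduce: (72/389)
  pull out 2: (2/389) = -1  (since 389 mod 8 = 5)
  pull out 2: (2/389) = -1  (since 389 mod 8 = 5)
  pull out 2: (2/389) = -1  (since 389 mod 8 = 5)
  reciprocity: (9/389) -> +(389/9)
  reduce: (2/9)
  pull out 2: (2/9) = +1  (since 9 mod 8 = 1)
  (1/9) = 1
Product of signs = -1
(389/461) = -1

-1


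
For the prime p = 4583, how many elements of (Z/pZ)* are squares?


For prime p, the number of non-zero quadratic residues is (p-1)/2.
= (4583-1)/2
= 2291

2291


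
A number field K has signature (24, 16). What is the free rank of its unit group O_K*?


By Dirichlet's unit theorem:
rank = r1 + r2 - 1
= 24 + 16 - 1
= 39

39


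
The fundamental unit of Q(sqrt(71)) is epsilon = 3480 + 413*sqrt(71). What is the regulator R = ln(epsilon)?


epsilon = 3480 + 413*sqrt(71)
= 6959.9999
R = ln(6959.9999)
= 8.8479

8.8479


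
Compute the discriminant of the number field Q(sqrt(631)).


For K = Q(sqrt(d)) with d squarefree: disc(K) = d if d = 1 mod 4, and disc(K) = 4d if d = 2 or 3 mod 4.
Here d = 631, and d mod 4 = 3.
d = 3 mod 4, not 1 (O_K = Z[sqrt(d)]), so disc(K) = 4d = 4 * (631) = 2524

2524


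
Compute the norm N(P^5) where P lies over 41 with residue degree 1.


N(P^a) = p^(a*f)
= 41^(5*1)
= 41^5
= 115856201

115856201


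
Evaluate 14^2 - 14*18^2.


x^2 - d*y^2
= 14^2 - 14*18^2
= 196 - 4536
= -4340

-4340


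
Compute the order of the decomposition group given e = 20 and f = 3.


|D_P| = e * f
= 20 * 3
= 60

60


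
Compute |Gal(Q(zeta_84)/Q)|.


|Gal(Q(zeta_84)/Q)| = phi(84)
= 24

24


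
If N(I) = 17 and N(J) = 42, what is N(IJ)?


N(IJ) = N(I) * N(J)
= 17 * 42
= 714

714


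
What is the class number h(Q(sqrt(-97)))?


K = Q(sqrt(-97)). d mod 4 = 3, so D = disc(K) = 4d = -388
h(K) equals the number of primitive reduced positive-definite forms (a, b, c) = a*x^2 + b*x*y + c*y^2 with b^2 - 4ac = D,
where reduced means |b| <= a <= c, with b >= 0 whenever |b| = a or a = c, and primitive means gcd(a, b, c) = 1.
Reduced forces 3a^2 <= |D| = 388, so 1 <= a <= 11; b must have the parity of D, and c = (b^2 - D)/(4a) must be an integer >= a.
Enumerate a = 1..11, b in [-a, a]:
  a=1: (1, 0, 97)  [1]
  a=2: (2, 2, 49)  [1]
  a=3..6: none
  a=7: (7, -2, 14), (7, 2, 14)  [2]
  a=8..11: none
Total reduced forms: 1 + 1 + 2 = 4
h = 4

4


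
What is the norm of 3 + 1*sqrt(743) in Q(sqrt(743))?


N(a + b*sqrt(d)) = a^2 - d*b^2
= (3)^2 - (743)*(1)^2
= 9 - 743
= -734

-734


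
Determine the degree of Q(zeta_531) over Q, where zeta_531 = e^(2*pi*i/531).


The degree equals Euler's totient phi(531).
531 = 3^2 * 59
phi(531) = 348

348


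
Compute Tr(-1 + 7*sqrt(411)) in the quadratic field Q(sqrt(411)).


Tr(a + b*sqrt(d)) = (a + b*sqrt(d)) + (a - b*sqrt(d)) = 2a
= 2 * (-1)
= -2

-2


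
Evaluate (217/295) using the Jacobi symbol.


Compute (217/295) via quadratic reciprocity:
  reciprocity: (217/295) -> +(295/217)
  reduce: (78/217)
  pull out 2: (2/217) = +1  (since 217 mod 8 = 1)
  reciprocity: (39/217) -> +(217/39)
  reduce: (22/39)
  pull out 2: (2/39) = +1  (since 39 mod 8 = 7)
  reciprocity: (11/39) -> -(39/11)
  reduce: (6/11)
  pull out 2: (2/11) = -1  (since 11 mod 8 = 3)
  reciprocity: (3/11) -> -(11/3)
  reduce: (2/3)
  pull out 2: (2/3) = -1  (since 3 mod 8 = 3)
  (1/3) = 1
Product of signs = 1

1


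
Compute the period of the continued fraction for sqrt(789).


Run the CF algorithm for sqrt(789).
a_0 = floor(sqrt(789)) = 28; set m_0=0, q_0=1.
Recurrence: m' = q*a - m,  q' = (d - m'^2)/q,  a' = floor((a_0 + m')/q').
  step 1: m=28, q=5, a=11
  step 2: m=27, q=12, a=4
  step 3: m=21, q=29, a=1
  step 4: m=8, q=25, a=1
  step 5: m=17, q=20, a=2
  step 6: m=23, q=13, a=3
  step 7: m=16, q=41, a=1
  step 8: m=25, q=4, a=13
  step 9: m=27, q=15, a=3
  step 10: m=18, q=31, a=1
  step 11: m=13, q=20, a=2
  step 12: m=27, q=3, a=18
  step 13: m=27, q=20, a=2
  step 14: m=13, q=31, a=1
  step 15: m=18, q=15, a=3
  step 16: m=27, q=4, a=13
  step 17: m=25, q=41, a=1
  step 18: m=16, q=13, a=3
  step 19: m=23, q=20, a=2
  step 20: m=17, q=25, a=1
  step 21: m=8, q=29, a=1
  step 22: m=21, q=12, a=4
  step 23: m=27, q=5, a=11
  step 24: m=28, q=1, a=56
a_24 = 2*a_0 = 56, so the period closes here.
sqrt(789) = [28; 11, 4, 1, 1, 2, 3, 1, 13, 3, 1, 2, 18, 2, 1, 3, 13, 1, 3, 2, 1, 1, 4, 11, 56]
Period length = 24

24


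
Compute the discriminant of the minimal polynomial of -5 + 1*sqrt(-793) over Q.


The element -5 + 1*sqrt(-793) has minimal polynomial:
x^2 + 10*x + 818
Discriminant = (10)^2 - 4*(818)
= 100 - 3272
= -3172

-3172


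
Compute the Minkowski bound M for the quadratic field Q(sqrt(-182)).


d = -182, d mod 4 = 2, so disc(K) = 4d = -728; |disc(K)| = 728
Imaginary quadratic field, so n = 2, s = r2 = 1, r1 = 0
M = (n!/n^n) * (4/pi)^s * sqrt(|disc(K)|) = (2!/2^2) * (4/pi)^1 * sqrt(728)
= 0.5 * 1.273240 * 26.981475
= 17.1769

17.1769


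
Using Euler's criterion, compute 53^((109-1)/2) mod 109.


p = 109 is prime and the exponent is (p-1)/2 = 54, so by Euler's criterion 53^54 = (53/109) = +1 or -1 mod 109.
Compute by square-and-multiply:
  54 = 32 + 16 + 4 + 2 (binary 110110)
  Repeated squaring mod 109: 53^1 = 53, 53^2 = 84, 53^4 = 80, 53^8 = 78, 53^16 = 89, 53^32 = 73
  53^54 = 53^32 * 53^16 * 53^4 * 53^2 = 73 * 89 * 80 * 84 mod 109
    73 * 89 = 6497 = 66 mod 109
    66 * 80 = 5280 = 48 mod 109
    48 * 84 = 4032 = 108 mod 109
  53^54 = 108 mod 109
Result 108 = p - 1 = -1 mod 109: 53 is a quadratic non-residue mod 109. As a residue in [0, p-1] the value is 108.
53^54 mod 109 = 108

108


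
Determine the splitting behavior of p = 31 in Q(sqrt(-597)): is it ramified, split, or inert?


K = Q(sqrt(-597)). Since d mod 4 = 3, disc(K) = -2388.
Check p | disc: -2388 mod 31 = 30.
p does not divide disc. Compute Legendre symbol (d/p):
23^((31-1)/2) mod 31 = -1
(d/p) = -1, so p is inert: (p) stays prime with e=1, f=2, g=1.
Therefore p is inert.

inert


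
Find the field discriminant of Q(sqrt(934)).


For K = Q(sqrt(d)) with d squarefree: disc(K) = d if d = 1 mod 4, and disc(K) = 4d if d = 2 or 3 mod 4.
Here d = 934, and d mod 4 = 2.
d = 2 mod 4, not 1 (O_K = Z[sqrt(d)]), so disc(K) = 4d = 4 * (934) = 3736

3736


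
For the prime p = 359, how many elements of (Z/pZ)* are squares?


For prime p, the number of non-zero quadratic residues is (p-1)/2.
= (359-1)/2
= 179

179


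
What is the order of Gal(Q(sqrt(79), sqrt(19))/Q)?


The 2 square roots of distinct primes are multiplicatively independent over Q,
so [K:Q] = 2^2 and Gal(K/Q) is isomorphic to (Z/2Z)^2.
|Gal| = 2^2 = 4

4


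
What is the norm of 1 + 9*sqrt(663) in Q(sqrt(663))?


N(a + b*sqrt(d)) = a^2 - d*b^2
= (1)^2 - (663)*(9)^2
= 1 - 53703
= -53702

-53702


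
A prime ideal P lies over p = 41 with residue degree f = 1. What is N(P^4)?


N(P^a) = p^(a*f)
= 41^(4*1)
= 41^4
= 2825761

2825761


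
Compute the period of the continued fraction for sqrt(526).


Run the CF algorithm for sqrt(526).
a_0 = floor(sqrt(526)) = 22; set m_0=0, q_0=1.
Recurrence: m' = q*a - m,  q' = (d - m'^2)/q,  a' = floor((a_0 + m')/q').
  step 1: m=22, q=42, a=1
  step 2: m=20, q=3, a=14
  step 3: m=22, q=14, a=3
  step 4: m=20, q=9, a=4
  step 5: m=16, q=30, a=1
  step 6: m=14, q=11, a=3
  step 7: m=19, q=15, a=2
  step 8: m=11, q=27, a=1
  step 9: m=16, q=10, a=3
  step 10: m=14, q=33, a=1
  step 11: m=19, q=5, a=8
  step 12: m=21, q=17, a=2
  step 13: m=13, q=21, a=1
  step 14: m=8, q=22, a=1
  step 15: m=14, q=15, a=2
  step 16: m=16, q=18, a=2
  step 17: m=20, q=7, a=6
  step 18: m=22, q=6, a=7
  step 19: m=20, q=21, a=2
  step 20: m=22, q=2, a=22
  step 21: m=22, q=21, a=2
  step 22: m=20, q=6, a=7
  step 23: m=22, q=7, a=6
  step 24: m=20, q=18, a=2
  step 25: m=16, q=15, a=2
  step 26: m=14, q=22, a=1
  step 27: m=8, q=21, a=1
  step 28: m=13, q=17, a=2
  step 29: m=21, q=5, a=8
  step 30: m=19, q=33, a=1
  step 31: m=14, q=10, a=3
  step 32: m=16, q=27, a=1
  step 33: m=11, q=15, a=2
  step 34: m=19, q=11, a=3
  step 35: m=14, q=30, a=1
  step 36: m=16, q=9, a=4
  step 37: m=20, q=14, a=3
  step 38: m=22, q=3, a=14
  step 39: m=20, q=42, a=1
  step 40: m=22, q=1, a=44
a_40 = 2*a_0 = 44, so the period closes here.
sqrt(526) = [22; 1, 14, 3, 4, 1, 3, 2, 1, 3, 1, 8, 2, 1, 1, 2, 2, 6, 7, 2, 22, 2, 7, 6, 2, 2, 1, 1, 2, 8, 1, 3, 1, 2, 3, 1, 4, 3, 14, 1, 44]
Period length = 40

40


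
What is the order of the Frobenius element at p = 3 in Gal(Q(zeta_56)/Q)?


The Frobenius at p in Gal(Q(zeta_n)/Q) = (Z/nZ)* is the class of p, so its order is ord_56(3), the smallest k >= 1 with 3^k = 1 mod 56.
n = 56 = 2^3 * 7, phi(56) = 24; the order divides phi(n).
Divisors of 24: 1, 2, 3, 4, 6, 8, 12, 24
Repeated squaring mod 56: 3^1 = 3, 3^2 = 9, 3^4 = 25, 3^8 = 9, 3^16 = 25
Test divisors in increasing order:
  k=1: 3^1 = 3 mod 56
  k=2: 3^2 = 9 mod 56
  k=3: 3^3 = 9 * 3 = 27 mod 56
  k=4: 3^4 = 25 mod 56
  k=6: 3^6 = 25 * 9 = 1 mod 56  <- first divisor giving 1
Order = 6

6


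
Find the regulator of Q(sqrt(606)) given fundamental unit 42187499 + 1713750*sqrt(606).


epsilon = 42187499 + 1713750*sqrt(606)
= 8.4375e+07
R = ln(8.4375e+07)
= 18.2508

18.2508


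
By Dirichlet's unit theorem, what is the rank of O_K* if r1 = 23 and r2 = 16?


By Dirichlet's unit theorem:
rank = r1 + r2 - 1
= 23 + 16 - 1
= 38

38


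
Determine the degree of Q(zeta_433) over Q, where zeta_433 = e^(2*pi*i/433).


The degree equals Euler's totient phi(433).
433 = 433
phi(433) = 432

432


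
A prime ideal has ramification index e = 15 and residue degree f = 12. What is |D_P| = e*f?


|D_P| = e * f
= 15 * 12
= 180

180


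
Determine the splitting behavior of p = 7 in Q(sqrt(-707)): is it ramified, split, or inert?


K = Q(sqrt(-707)). Since d mod 4 = 1, disc(K) = -707.
Check p | disc: -707 mod 7 = 0.
p divides disc, so p ramifies: (p) = P^2 with e=2, f=1, g=1.
Therefore p is ramified.

ramified


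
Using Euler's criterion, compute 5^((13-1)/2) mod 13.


p = 13 is prime and the exponent is (p-1)/2 = 6, so by Euler's criterion 5^6 = (5/13) = +1 or -1 mod 13.
Compute by square-and-multiply:
  6 = 4 + 2 (binary 110)
  Repeated squaring mod 13: 5^1 = 5, 5^2 = 12, 5^4 = 1
  5^6 = 5^4 * 5^2 = 1 * 12 mod 13
    1 * 12 = 12 = 12 mod 13
  5^6 = 12 mod 13
Result 12 = p - 1 = -1 mod 13: 5 is a quadratic non-residue mod 13. As a residue in [0, p-1] the value is 12.
5^6 mod 13 = 12

12


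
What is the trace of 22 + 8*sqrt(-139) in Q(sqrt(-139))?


Tr(a + b*sqrt(d)) = (a + b*sqrt(d)) + (a - b*sqrt(d)) = 2a
= 2 * (22)
= 44

44


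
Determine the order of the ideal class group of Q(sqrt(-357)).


K = Q(sqrt(-357)). d mod 4 = 3, so D = disc(K) = 4d = -1428
h(K) equals the number of primitive reduced positive-definite forms (a, b, c) = a*x^2 + b*x*y + c*y^2 with b^2 - 4ac = D,
where reduced means |b| <= a <= c, with b >= 0 whenever |b| = a or a = c, and primitive means gcd(a, b, c) = 1.
Reduced forces 3a^2 <= |D| = 1428, so 1 <= a <= 21; b must have the parity of D, and c = (b^2 - D)/(4a) must be an integer >= a.
Enumerate a = 1..21, b in [-a, a]:
  a=1: (1, 0, 357)  [1]
  a=2: (2, 2, 179)  [1]
  a=3: (3, 0, 119)  [1]
  a=4..5: none
  a=6: (6, 6, 61)  [1]
  a=7: (7, 0, 51)  [1]
  a=8..13: none
  a=14: (14, 14, 29)  [1]
  a=15..16: none
  a=17: (17, 0, 21)  [1]
  a=18: none
  a=19: (19, 4, 19)  [1]
  a=20..21: none
Total reduced forms: 1 + 1 + 1 + 1 + 1 + 1 + 1 + 1 = 8
h = 8

8


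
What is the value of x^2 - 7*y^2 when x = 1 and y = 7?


x^2 - d*y^2
= 1^2 - 7*7^2
= 1 - 343
= -342

-342


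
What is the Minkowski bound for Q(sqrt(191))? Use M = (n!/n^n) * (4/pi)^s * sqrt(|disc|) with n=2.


d = 191, d mod 4 = 3, so disc(K) = 4d = 764; |disc(K)| = 764
Real quadratic field, so n = 2, s = r2 = 0, r1 = 2
M = (n!/n^n) * (4/pi)^s * sqrt(|disc(K)|) = (2!/2^2) * (4/pi)^0 * sqrt(764)
= 0.5 * 1.000000 * 27.640550
= 13.8203

13.8203


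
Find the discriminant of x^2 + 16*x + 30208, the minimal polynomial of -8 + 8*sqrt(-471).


The element -8 + 8*sqrt(-471) has minimal polynomial:
x^2 + 16*x + 30208
Discriminant = (16)^2 - 4*(30208)
= 256 - 120832
= -120576

-120576


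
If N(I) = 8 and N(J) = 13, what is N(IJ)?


N(IJ) = N(I) * N(J)
= 8 * 13
= 104

104


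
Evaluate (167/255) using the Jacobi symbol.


Compute (167/255) via quadratic reciprocity:
  reciprocity: (167/255) -> -(255/167)
  reduce: (88/167)
  pull out 2: (2/167) = +1  (since 167 mod 8 = 7)
  pull out 2: (2/167) = +1  (since 167 mod 8 = 7)
  pull out 2: (2/167) = +1  (since 167 mod 8 = 7)
  reciprocity: (11/167) -> -(167/11)
  reduce: (2/11)
  pull out 2: (2/11) = -1  (since 11 mod 8 = 3)
  (1/11) = 1
Product of signs = -1

-1


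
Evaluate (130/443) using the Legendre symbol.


p = 443 is prime, so compute (130/443) with the reciprocity algorithm (Jacobi-symbol steps: pull out 2s via (2/n), flip via reciprocity, reduce):
  pull out 2: (2/443) = -1  (since 443 mod 8 = 3)
  reciprocity: (65/443) -> +(443/65)
  reduce: (53/65)
  reciprocity: (53/65) -> +(65/53)
  reduce: (12/53)
  pull out 2: (2/53) = -1  (since 53 mod 8 = 5)
  pull out 2: (2/53) = -1  (since 53 mod 8 = 5)
  reciprocity: (3/53) -> +(53/3)
  reduce: (2/3)
  pull out 2: (2/3) = -1  (since 3 mod 8 = 3)
  (1/3) = 1
Product of signs = 1
(130/443) = 1

1


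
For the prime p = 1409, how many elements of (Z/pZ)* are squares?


For prime p, the number of non-zero quadratic residues is (p-1)/2.
= (1409-1)/2
= 704

704


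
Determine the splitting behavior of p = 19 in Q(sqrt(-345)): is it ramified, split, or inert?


K = Q(sqrt(-345)). Since d mod 4 = 3, disc(K) = -1380.
Check p | disc: -1380 mod 19 = 7.
p does not divide disc. Compute Legendre symbol (d/p):
16^((19-1)/2) mod 19 = 1
(d/p) = 1, so p splits: (p) = P*P' with e=1, f=1, g=2.
Therefore p is split.

split


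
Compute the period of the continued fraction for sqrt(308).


Run the CF algorithm for sqrt(308).
a_0 = floor(sqrt(308)) = 17; set m_0=0, q_0=1.
Recurrence: m' = q*a - m,  q' = (d - m'^2)/q,  a' = floor((a_0 + m')/q').
  step 1: m=17, q=19, a=1
  step 2: m=2, q=16, a=1
  step 3: m=14, q=7, a=4
  step 4: m=14, q=16, a=1
  step 5: m=2, q=19, a=1
  step 6: m=17, q=1, a=34
a_6 = 2*a_0 = 34, so the period closes here.
sqrt(308) = [17; 1, 1, 4, 1, 1, 34]
Period length = 6

6


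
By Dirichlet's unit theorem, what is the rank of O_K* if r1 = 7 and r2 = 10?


By Dirichlet's unit theorem:
rank = r1 + r2 - 1
= 7 + 10 - 1
= 16

16


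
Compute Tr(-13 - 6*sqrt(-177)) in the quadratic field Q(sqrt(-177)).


Tr(a + b*sqrt(d)) = (a + b*sqrt(d)) + (a - b*sqrt(d)) = 2a
= 2 * (-13)
= -26

-26


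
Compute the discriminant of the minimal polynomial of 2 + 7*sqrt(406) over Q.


The element 2 + 7*sqrt(406) has minimal polynomial:
x^2 - 4*x - 19890
Discriminant = (-4)^2 - 4*(-19890)
= 16 + 79560
= 79576

79576


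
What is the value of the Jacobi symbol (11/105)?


Compute (11/105) via quadratic reciprocity:
  reciprocity: (11/105) -> +(105/11)
  reduce: (6/11)
  pull out 2: (2/11) = -1  (since 11 mod 8 = 3)
  reciprocity: (3/11) -> -(11/3)
  reduce: (2/3)
  pull out 2: (2/3) = -1  (since 3 mod 8 = 3)
  (1/3) = 1
Product of signs = -1

-1


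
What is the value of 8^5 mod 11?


p = 11 is prime and the exponent is (p-1)/2 = 5, so by Euler's criterion 8^5 = (8/11) = +1 or -1 mod 11.
Compute by square-and-multiply:
  5 = 4 + 1 (binary 101)
  Repeated squaring mod 11: 8^1 = 8, 8^2 = 9, 8^4 = 4
  8^5 = 8^4 * 8^1 = 4 * 8 mod 11
    4 * 8 = 32 = 10 mod 11
  8^5 = 10 mod 11
Result 10 = p - 1 = -1 mod 11: 8 is a quadratic non-residue mod 11. As a residue in [0, p-1] the value is 10.
8^5 mod 11 = 10

10


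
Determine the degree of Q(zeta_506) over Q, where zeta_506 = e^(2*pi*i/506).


The degree equals Euler's totient phi(506).
506 = 2 * 11 * 23
phi(506) = 220

220


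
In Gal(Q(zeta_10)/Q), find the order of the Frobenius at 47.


The Frobenius at p in Gal(Q(zeta_n)/Q) = (Z/nZ)* is the class of p, so its order is ord_10(47), the smallest k >= 1 with 47^k = 1 mod 10.
n = 10 = 2 * 5, phi(10) = 4; the order divides phi(n).
Divisors of 4: 1, 2, 4
Repeated squaring mod 10: 47^1 = 7, 47^2 = 9, 47^4 = 1
Test divisors in increasing order:
  k=1: 47^1 = 7 mod 10
  k=2: 47^2 = 9 mod 10
  k=4: 47^4 = 1 mod 10  <- first divisor giving 1
Order = 4

4


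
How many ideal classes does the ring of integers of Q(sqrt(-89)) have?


K = Q(sqrt(-89)). d mod 4 = 3, so D = disc(K) = 4d = -356
h(K) equals the number of primitive reduced positive-definite forms (a, b, c) = a*x^2 + b*x*y + c*y^2 with b^2 - 4ac = D,
where reduced means |b| <= a <= c, with b >= 0 whenever |b| = a or a = c, and primitive means gcd(a, b, c) = 1.
Reduced forces 3a^2 <= |D| = 356, so 1 <= a <= 10; b must have the parity of D, and c = (b^2 - D)/(4a) must be an integer >= a.
Enumerate a = 1..10, b in [-a, a]:
  a=1: (1, 0, 89)  [1]
  a=2: (2, 2, 45)  [1]
  a=3: (3, -2, 30), (3, 2, 30)  [2]
  a=4: none
  a=5: (5, -2, 18), (5, 2, 18)  [2]
  a=6: (6, -2, 15), (6, 2, 15)  [2]
  a=7: (7, -6, 14), (7, 6, 14)  [2]
  a=8: none
  a=9: (9, -2, 10), (9, 2, 10)  [2]
  a=10: none
Total reduced forms: 1 + 1 + 2 + 2 + 2 + 2 + 2 = 12
h = 12

12


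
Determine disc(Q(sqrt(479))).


For K = Q(sqrt(d)) with d squarefree: disc(K) = d if d = 1 mod 4, and disc(K) = 4d if d = 2 or 3 mod 4.
Here d = 479, and d mod 4 = 3.
d = 3 mod 4, not 1 (O_K = Z[sqrt(d)]), so disc(K) = 4d = 4 * (479) = 1916

1916


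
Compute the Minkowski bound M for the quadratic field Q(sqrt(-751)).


d = -751, d mod 4 = 1, so disc(K) = d = -751; |disc(K)| = 751
Imaginary quadratic field, so n = 2, s = r2 = 1, r1 = 0
M = (n!/n^n) * (4/pi)^s * sqrt(|disc(K)|) = (2!/2^2) * (4/pi)^1 * sqrt(751)
= 0.5 * 1.273240 * 27.404379
= 17.4462

17.4462


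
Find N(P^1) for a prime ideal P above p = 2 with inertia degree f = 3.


N(P^a) = p^(a*f)
= 2^(1*3)
= 2^3
= 8

8


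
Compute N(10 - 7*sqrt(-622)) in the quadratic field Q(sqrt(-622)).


N(a + b*sqrt(d)) = a^2 - d*b^2
= (10)^2 - (-622)*(-7)^2
= 100 + 30478
= 30578

30578


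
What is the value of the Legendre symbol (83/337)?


p = 337 is prime, so compute (83/337) with the reciprocity algorithm (Jacobi-symbol steps: pull out 2s via (2/n), flip via reciprocity, reduce):
  reciprocity: (83/337) -> +(337/83)
  reduce: (5/83)
  reciprocity: (5/83) -> +(83/5)
  reduce: (3/5)
  reciprocity: (3/5) -> +(5/3)
  reduce: (2/3)
  pull out 2: (2/3) = -1  (since 3 mod 8 = 3)
  (1/3) = 1
Product of signs = -1
(83/337) = -1

-1


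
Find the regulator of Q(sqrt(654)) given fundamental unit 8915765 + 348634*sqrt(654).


epsilon = 8915765 + 348634*sqrt(654)
= 1.7832e+07
R = ln(1.7832e+07)
= 16.6965

16.6965


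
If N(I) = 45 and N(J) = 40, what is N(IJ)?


N(IJ) = N(I) * N(J)
= 45 * 40
= 1800

1800


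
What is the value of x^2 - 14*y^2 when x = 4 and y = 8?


x^2 - d*y^2
= 4^2 - 14*8^2
= 16 - 896
= -880

-880


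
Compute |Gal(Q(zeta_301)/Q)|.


|Gal(Q(zeta_301)/Q)| = phi(301)
= 252

252


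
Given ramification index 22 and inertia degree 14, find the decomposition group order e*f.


|D_P| = e * f
= 22 * 14
= 308

308


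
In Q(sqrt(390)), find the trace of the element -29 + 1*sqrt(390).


Tr(a + b*sqrt(d)) = (a + b*sqrt(d)) + (a - b*sqrt(d)) = 2a
= 2 * (-29)
= -58

-58


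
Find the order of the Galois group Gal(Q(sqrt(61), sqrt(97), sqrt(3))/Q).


The 3 square roots of distinct primes are multiplicatively independent over Q,
so [K:Q] = 2^3 and Gal(K/Q) is isomorphic to (Z/2Z)^3.
|Gal| = 2^3 = 8

8


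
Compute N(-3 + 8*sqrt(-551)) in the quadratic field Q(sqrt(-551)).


N(a + b*sqrt(d)) = a^2 - d*b^2
= (-3)^2 - (-551)*(8)^2
= 9 + 35264
= 35273

35273


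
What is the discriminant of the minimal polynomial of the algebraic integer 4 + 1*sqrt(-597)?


The element 4 + 1*sqrt(-597) has minimal polynomial:
x^2 - 8*x + 613
Discriminant = (-8)^2 - 4*(613)
= 64 - 2452
= -2388

-2388


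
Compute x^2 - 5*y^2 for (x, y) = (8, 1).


x^2 - d*y^2
= 8^2 - 5*1^2
= 64 - 5
= 59

59


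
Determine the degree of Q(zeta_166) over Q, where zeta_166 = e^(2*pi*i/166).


The degree equals Euler's totient phi(166).
166 = 2 * 83
phi(166) = 82

82


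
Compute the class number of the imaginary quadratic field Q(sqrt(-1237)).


K = Q(sqrt(-1237)). d mod 4 = 3, so D = disc(K) = 4d = -4948
h(K) equals the number of primitive reduced positive-definite forms (a, b, c) = a*x^2 + b*x*y + c*y^2 with b^2 - 4ac = D,
where reduced means |b| <= a <= c, with b >= 0 whenever |b| = a or a = c, and primitive means gcd(a, b, c) = 1.
Reduced forces 3a^2 <= |D| = 4948, so 1 <= a <= 40; b must have the parity of D, and c = (b^2 - D)/(4a) must be an integer >= a.
Enumerate a = 1..40, b in [-a, a]:
  a=1: (1, 0, 1237)  [1]
  a=2: (2, 2, 619)  [1]
  a=3..6: none
  a=7: (7, -6, 178), (7, 6, 178)  [2]
  a=8..13: none
  a=14: (14, -6, 89), (14, 6, 89)  [2]
  a=15..16: none
  a=17: (17, -4, 73), (17, 4, 73)  [2]
  a=18: none
  a=19: (19, -12, 67), (19, 12, 67)  [2]
  a=20..33: none
  a=34: (34, -30, 43), (34, 30, 43)  [2]
  a=35..36: none
  a=37: (37, -26, 38), (37, 26, 38)  [2]
  a=38..40: none
Total reduced forms: 1 + 1 + 2 + 2 + 2 + 2 + 2 + 2 = 14
h = 14

14


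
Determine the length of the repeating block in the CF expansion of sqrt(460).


Run the CF algorithm for sqrt(460).
a_0 = floor(sqrt(460)) = 21; set m_0=0, q_0=1.
Recurrence: m' = q*a - m,  q' = (d - m'^2)/q,  a' = floor((a_0 + m')/q').
  step 1: m=21, q=19, a=2
  step 2: m=17, q=9, a=4
  step 3: m=19, q=11, a=3
  step 4: m=14, q=24, a=1
  step 5: m=10, q=15, a=2
  step 6: m=20, q=4, a=10
  step 7: m=20, q=15, a=2
  step 8: m=10, q=24, a=1
  step 9: m=14, q=11, a=3
  step 10: m=19, q=9, a=4
  step 11: m=17, q=19, a=2
  step 12: m=21, q=1, a=42
a_12 = 2*a_0 = 42, so the period closes here.
sqrt(460) = [21; 2, 4, 3, 1, 2, 10, 2, 1, 3, 4, 2, 42]
Period length = 12

12


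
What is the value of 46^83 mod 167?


p = 167 is prime and the exponent is (p-1)/2 = 83, so by Euler's criterion 46^83 = (46/167) = +1 or -1 mod 167.
Compute by square-and-multiply:
  83 = 64 + 16 + 2 + 1 (binary 1010011)
  Repeated squaring mod 167: 46^1 = 46, 46^2 = 112, 46^4 = 19, 46^8 = 27, 46^16 = 61, 46^32 = 47, 46^64 = 38
  46^83 = 46^64 * 46^16 * 46^2 * 46^1 = 38 * 61 * 112 * 46 mod 167
    38 * 61 = 2318 = 147 mod 167
    147 * 112 = 16464 = 98 mod 167
    98 * 46 = 4508 = 166 mod 167
  46^83 = 166 mod 167
Result 166 = p - 1 = -1 mod 167: 46 is a quadratic non-residue mod 167. As a residue in [0, p-1] the value is 166.
46^83 mod 167 = 166

166


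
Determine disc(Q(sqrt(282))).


For K = Q(sqrt(d)) with d squarefree: disc(K) = d if d = 1 mod 4, and disc(K) = 4d if d = 2 or 3 mod 4.
Here d = 282, and d mod 4 = 2.
d = 2 mod 4, not 1 (O_K = Z[sqrt(d)]), so disc(K) = 4d = 4 * (282) = 1128

1128


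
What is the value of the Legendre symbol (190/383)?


p = 383 is prime, so compute (190/383) with the reciprocity algorithm (Jacobi-symbol steps: pull out 2s via (2/n), flip via reciprocity, reduce):
  pull out 2: (2/383) = +1  (since 383 mod 8 = 7)
  reciprocity: (95/383) -> -(383/95)
  reduce: (3/95)
  reciprocity: (3/95) -> -(95/3)
  reduce: (2/3)
  pull out 2: (2/3) = -1  (since 3 mod 8 = 3)
  (1/3) = 1
Product of signs = -1
(190/383) = -1

-1
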